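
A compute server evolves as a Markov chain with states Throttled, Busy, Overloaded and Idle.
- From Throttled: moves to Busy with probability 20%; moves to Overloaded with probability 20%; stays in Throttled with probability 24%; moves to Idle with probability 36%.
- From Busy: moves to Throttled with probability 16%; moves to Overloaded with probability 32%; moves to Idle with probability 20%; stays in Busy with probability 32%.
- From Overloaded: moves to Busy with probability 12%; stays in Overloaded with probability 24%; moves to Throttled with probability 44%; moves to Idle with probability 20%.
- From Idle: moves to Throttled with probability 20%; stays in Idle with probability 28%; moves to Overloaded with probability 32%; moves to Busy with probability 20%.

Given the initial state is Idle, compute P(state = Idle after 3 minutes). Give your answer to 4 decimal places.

Propagate the distribution vector 3 minutes from Idle.
After 0 minutes: (0.0000, 0.0000, 0.0000, 1.0000)
After 1 minute: (0.2000, 0.2000, 0.3200, 0.2800)
After 2 minutes: (0.2768, 0.1984, 0.2704, 0.2544)
After 3 minutes: (0.2680, 0.2022, 0.2652, 0.2646)
P(in Idle after 3 minutes) = 0.2646

0.2646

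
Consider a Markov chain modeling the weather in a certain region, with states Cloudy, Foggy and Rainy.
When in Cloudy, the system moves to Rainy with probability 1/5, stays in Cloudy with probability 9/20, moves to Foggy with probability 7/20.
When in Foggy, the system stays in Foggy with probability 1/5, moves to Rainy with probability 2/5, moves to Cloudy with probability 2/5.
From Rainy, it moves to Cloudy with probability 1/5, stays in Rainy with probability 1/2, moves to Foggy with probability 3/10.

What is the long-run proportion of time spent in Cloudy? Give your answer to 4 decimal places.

0.3436

Let the stationary distribution be π with π = πP and π_1 + π_2 + π_3 = 1.
π_1 = 0.45·π_1 + 0.4·π_2 + 0.2·π_3
π_2 = 0.35·π_1 + 0.2·π_2 + 0.3·π_3
Solving with the normalization constraint gives π = (0.3436, 0.2883, 0.3681).
So the stationary probability of Cloudy is 0.3436.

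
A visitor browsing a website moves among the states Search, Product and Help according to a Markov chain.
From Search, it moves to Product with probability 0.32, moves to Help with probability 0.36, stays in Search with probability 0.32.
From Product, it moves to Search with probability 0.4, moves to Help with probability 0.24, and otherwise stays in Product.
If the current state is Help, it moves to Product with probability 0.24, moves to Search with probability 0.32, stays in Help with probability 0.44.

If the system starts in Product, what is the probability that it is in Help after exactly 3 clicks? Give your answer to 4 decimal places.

0.3491

Propagate the distribution vector 3 clicks from Product.
After 0 clicks: (0.0000, 1.0000, 0.0000)
After 1 click: (0.4000, 0.3600, 0.2400)
After 2 clicks: (0.3488, 0.3152, 0.3360)
After 3 clicks: (0.3452, 0.3057, 0.3491)
P(in Help after 3 clicks) = 0.3491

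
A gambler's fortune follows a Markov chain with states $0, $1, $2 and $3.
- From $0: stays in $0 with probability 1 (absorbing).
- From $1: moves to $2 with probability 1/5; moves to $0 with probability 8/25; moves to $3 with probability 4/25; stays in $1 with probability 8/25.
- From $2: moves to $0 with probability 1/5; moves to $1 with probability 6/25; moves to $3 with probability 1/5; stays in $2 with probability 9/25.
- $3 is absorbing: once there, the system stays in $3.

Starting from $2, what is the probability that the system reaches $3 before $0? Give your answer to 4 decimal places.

Let h(s) be the probability of absorption at $3 starting from transient state s. Then h($3) = 1 and h($0) = 0. By first-step analysis:
h($1) = 0.32·0 + 0.32·h($1) + 0.2·h($2) + 0.16·1
h($2) = 0.2·0 + 0.24·h($1) + 0.36·h($2) + 0.2·1
Solving: h($1) = 0.3678, h($2) = 0.4504.
Starting from $2, the probability is 0.4504.

0.4504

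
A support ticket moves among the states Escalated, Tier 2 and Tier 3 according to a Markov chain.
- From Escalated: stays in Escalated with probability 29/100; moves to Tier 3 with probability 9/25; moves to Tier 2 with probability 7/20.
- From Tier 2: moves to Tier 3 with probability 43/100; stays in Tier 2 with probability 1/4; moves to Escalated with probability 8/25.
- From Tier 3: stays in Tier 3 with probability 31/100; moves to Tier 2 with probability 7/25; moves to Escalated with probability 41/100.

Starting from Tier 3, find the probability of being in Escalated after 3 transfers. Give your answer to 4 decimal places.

0.3427

Propagate the distribution vector 3 transfers from Tier 3.
After 0 transfers: (0.0000, 0.0000, 1.0000)
After 1 transfer: (0.4100, 0.2800, 0.3100)
After 2 transfers: (0.3356, 0.3003, 0.3641)
After 3 transfers: (0.3427, 0.2945, 0.3628)
P(in Escalated after 3 transfers) = 0.3427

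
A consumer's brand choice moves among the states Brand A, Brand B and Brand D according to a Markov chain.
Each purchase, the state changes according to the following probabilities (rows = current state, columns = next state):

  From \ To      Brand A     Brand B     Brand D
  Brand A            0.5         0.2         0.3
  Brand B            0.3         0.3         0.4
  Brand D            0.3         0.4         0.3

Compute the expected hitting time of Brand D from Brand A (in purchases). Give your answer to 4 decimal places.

Let t(s) be the expected number of purchases to first reach Brand D from state s, with t(Brand D) = 0. Conditioning on the first purchase:
t(Brand A) = 1 + 0.5·t(Brand A) + 0.2·t(Brand B)
t(Brand B) = 1 + 0.3·t(Brand A) + 0.3·t(Brand B)
Solving: t(Brand A) = 3.1034, t(Brand B) = 2.7586.
Expected purchases from Brand A to Brand D: 3.1034.

3.1034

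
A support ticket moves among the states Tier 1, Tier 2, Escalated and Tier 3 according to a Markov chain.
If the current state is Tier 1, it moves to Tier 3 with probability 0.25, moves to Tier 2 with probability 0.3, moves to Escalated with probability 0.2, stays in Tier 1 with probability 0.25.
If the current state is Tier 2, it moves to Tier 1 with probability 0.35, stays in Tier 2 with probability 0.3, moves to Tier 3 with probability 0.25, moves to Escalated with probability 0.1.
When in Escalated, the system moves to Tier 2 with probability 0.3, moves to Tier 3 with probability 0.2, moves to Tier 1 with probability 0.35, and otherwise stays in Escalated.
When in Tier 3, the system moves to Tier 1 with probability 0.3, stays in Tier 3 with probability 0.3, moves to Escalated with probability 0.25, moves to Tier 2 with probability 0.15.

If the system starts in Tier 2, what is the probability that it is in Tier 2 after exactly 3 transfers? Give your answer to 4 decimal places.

0.2614

Propagate the distribution vector 3 transfers from Tier 2.
After 0 transfers: (0.0000, 1.0000, 0.0000, 0.0000)
After 1 transfer: (0.3500, 0.3000, 0.1000, 0.2500)
After 2 transfers: (0.3025, 0.2625, 0.1775, 0.2575)
After 3 transfers: (0.3069, 0.2614, 0.1778, 0.2540)
P(in Tier 2 after 3 transfers) = 0.2614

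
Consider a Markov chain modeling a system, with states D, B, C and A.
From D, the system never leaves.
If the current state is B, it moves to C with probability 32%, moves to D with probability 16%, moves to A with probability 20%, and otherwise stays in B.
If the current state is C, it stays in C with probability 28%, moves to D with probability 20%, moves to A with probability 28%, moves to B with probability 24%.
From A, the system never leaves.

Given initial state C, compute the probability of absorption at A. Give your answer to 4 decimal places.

0.5775

Let h(s) be the probability of absorption at A starting from transient state s. Then h(A) = 1 and h(D) = 0. By first-step analysis:
h(B) = 0.16·0 + 0.32·h(B) + 0.32·h(C) + 0.2·1
h(C) = 0.2·0 + 0.24·h(B) + 0.28·h(C) + 0.28·1
Solving: h(B) = 0.5659, h(C) = 0.5775.
Starting from C, the probability is 0.5775.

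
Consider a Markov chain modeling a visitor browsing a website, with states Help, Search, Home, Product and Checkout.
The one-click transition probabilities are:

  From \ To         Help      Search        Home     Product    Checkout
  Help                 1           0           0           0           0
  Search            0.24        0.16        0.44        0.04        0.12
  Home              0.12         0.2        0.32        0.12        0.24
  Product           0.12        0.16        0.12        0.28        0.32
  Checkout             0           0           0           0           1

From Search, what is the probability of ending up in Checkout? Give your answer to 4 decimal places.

0.4962

Let h(s) be the probability of absorption at Checkout starting from transient state s. Then h(Checkout) = 1 and h(Help) = 0. By first-step analysis:
h(Search) = 0.24·0 + 0.16·h(Search) + 0.44·h(Home) + 0.04·h(Product) + 0.12·1
h(Home) = 0.12·0 + 0.2·h(Search) + 0.32·h(Home) + 0.12·h(Product) + 0.24·1
h(Product) = 0.12·0 + 0.16·h(Search) + 0.12·h(Home) + 0.28·h(Product) + 0.32·1
Solving: h(Search) = 0.4962, h(Home) = 0.6149, h(Product) = 0.6572.
Starting from Search, the probability is 0.4962.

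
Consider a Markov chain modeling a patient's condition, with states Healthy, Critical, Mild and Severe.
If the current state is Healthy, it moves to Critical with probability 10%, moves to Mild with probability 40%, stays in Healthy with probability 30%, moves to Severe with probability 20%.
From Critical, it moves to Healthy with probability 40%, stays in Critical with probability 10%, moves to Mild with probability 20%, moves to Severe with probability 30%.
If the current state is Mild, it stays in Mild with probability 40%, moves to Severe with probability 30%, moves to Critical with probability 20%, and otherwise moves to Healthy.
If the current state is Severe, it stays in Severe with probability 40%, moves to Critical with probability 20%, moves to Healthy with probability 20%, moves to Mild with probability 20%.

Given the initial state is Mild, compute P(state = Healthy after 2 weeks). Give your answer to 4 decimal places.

0.2100

Propagate the distribution vector 2 weeks from Mild.
After 0 weeks: (0.0000, 0.0000, 1.0000, 0.0000)
After 1 week: (0.1000, 0.2000, 0.4000, 0.3000)
After 2 weeks: (0.2100, 0.1700, 0.3000, 0.3200)
P(in Healthy after 2 weeks) = 0.2100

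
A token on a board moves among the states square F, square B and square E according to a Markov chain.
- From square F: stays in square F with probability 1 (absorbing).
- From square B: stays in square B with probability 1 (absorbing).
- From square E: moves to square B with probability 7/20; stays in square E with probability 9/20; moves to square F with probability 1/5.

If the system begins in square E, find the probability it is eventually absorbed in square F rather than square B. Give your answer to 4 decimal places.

Let h(s) be the probability of absorption at square F starting from transient state s. Then h(square F) = 1 and h(square B) = 0. By first-step analysis:
h(square E) = 0.2·1 + 0.35·0 + 0.45·h(square E)
Solving: h(square E) = 0.3636.
Starting from square E, the probability is 0.3636.

0.3636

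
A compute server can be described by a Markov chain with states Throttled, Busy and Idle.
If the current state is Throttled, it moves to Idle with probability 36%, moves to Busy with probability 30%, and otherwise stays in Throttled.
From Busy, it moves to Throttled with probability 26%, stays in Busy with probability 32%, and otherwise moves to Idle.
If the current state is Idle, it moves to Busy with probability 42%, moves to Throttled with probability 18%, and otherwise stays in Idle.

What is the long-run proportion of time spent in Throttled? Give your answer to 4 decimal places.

0.2481

Let the stationary distribution be π with π = πP and π_1 + π_2 + π_3 = 1.
π_1 = 0.34·π_1 + 0.26·π_2 + 0.18·π_3
π_2 = 0.3·π_1 + 0.32·π_2 + 0.42·π_3
Solving with the normalization constraint gives π = (0.2481, 0.3548, 0.3972).
So the stationary probability of Throttled is 0.2481.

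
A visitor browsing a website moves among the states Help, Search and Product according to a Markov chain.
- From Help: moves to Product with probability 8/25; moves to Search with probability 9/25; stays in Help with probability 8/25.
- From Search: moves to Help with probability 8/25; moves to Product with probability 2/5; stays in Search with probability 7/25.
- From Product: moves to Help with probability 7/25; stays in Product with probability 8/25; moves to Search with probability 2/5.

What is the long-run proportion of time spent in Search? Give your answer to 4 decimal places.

0.3462

Let the stationary distribution be π with π = πP and π_1 + π_2 + π_3 = 1.
π_1 = 0.32·π_1 + 0.32·π_2 + 0.28·π_3
π_2 = 0.36·π_1 + 0.28·π_2 + 0.4·π_3
Solving with the normalization constraint gives π = (0.3061, 0.3462, 0.3477).
So the stationary probability of Search is 0.3462.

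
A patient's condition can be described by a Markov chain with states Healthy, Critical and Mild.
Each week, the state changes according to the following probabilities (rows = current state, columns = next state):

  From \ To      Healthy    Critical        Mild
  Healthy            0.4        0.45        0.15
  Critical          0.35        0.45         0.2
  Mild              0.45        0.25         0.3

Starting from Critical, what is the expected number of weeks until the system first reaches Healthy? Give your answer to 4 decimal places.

Let t(s) be the expected number of weeks to first reach Healthy from state s, with t(Healthy) = 0. Conditioning on the first week:
t(Critical) = 1 + 0.45·t(Critical) + 0.2·t(Mild)
t(Mild) = 1 + 0.25·t(Critical) + 0.3·t(Mild)
Solving: t(Critical) = 2.6866, t(Mild) = 2.3881.
Expected weeks from Critical to Healthy: 2.6866.

2.6866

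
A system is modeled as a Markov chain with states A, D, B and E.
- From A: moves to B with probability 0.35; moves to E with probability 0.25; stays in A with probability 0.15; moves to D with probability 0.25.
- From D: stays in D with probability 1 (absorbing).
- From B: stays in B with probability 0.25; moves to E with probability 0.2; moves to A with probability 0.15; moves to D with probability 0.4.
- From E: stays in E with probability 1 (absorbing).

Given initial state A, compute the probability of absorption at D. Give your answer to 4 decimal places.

0.5598

Let h(s) be the probability of absorption at D starting from transient state s. Then h(D) = 1 and h(E) = 0. By first-step analysis:
h(A) = 0.15·h(A) + 0.25·1 + 0.35·h(B) + 0.25·0
h(B) = 0.15·h(A) + 0.4·1 + 0.25·h(B) + 0.2·0
Solving: h(A) = 0.5598, h(B) = 0.6453.
Starting from A, the probability is 0.5598.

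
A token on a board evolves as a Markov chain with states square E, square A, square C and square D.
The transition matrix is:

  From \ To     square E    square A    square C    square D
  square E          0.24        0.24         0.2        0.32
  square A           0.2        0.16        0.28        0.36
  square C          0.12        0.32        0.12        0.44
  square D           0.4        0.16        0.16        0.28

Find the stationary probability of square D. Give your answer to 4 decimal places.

0.3375

Let the stationary distribution be π with π = πP and π_1 + π_2 + π_3 + π_4 = 1.
π_1 = 0.24·π_1 + 0.2·π_2 + 0.12·π_3 + 0.4·π_4
π_2 = 0.24·π_1 + 0.16·π_2 + 0.32·π_3 + 0.16·π_4
π_3 = 0.2·π_1 + 0.28·π_2 + 0.12·π_3 + 0.16·π_4
Solving with the normalization constraint gives π = (0.2630, 0.2112, 0.1883, 0.3375).
So the stationary probability of square D is 0.3375.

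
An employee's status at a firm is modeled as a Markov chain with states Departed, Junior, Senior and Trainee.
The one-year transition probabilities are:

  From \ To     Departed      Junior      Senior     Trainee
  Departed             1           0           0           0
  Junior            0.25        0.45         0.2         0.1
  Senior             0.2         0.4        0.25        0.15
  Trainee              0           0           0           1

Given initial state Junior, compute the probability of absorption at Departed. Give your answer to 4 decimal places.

0.6842

Let h(s) be the probability of absorption at Departed starting from transient state s. Then h(Departed) = 1 and h(Trainee) = 0. By first-step analysis:
h(Junior) = 0.25·1 + 0.45·h(Junior) + 0.2·h(Senior) + 0.1·0
h(Senior) = 0.2·1 + 0.4·h(Junior) + 0.25·h(Senior) + 0.15·0
Solving: h(Junior) = 0.6842, h(Senior) = 0.6316.
Starting from Junior, the probability is 0.6842.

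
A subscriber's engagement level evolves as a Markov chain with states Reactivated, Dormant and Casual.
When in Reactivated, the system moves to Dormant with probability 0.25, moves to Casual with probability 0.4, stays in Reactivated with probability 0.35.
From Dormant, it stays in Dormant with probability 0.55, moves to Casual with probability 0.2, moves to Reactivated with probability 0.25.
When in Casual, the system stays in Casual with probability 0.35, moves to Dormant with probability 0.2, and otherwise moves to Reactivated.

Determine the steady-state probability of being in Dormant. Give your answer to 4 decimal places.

Let the stationary distribution be π with π = πP and π_1 + π_2 + π_3 = 1.
π_1 = 0.35·π_1 + 0.25·π_2 + 0.45·π_3
π_2 = 0.25·π_1 + 0.55·π_2 + 0.2·π_3
Solving with the normalization constraint gives π = (0.3483, 0.3345, 0.3172).
So the stationary probability of Dormant is 0.3345.

0.3345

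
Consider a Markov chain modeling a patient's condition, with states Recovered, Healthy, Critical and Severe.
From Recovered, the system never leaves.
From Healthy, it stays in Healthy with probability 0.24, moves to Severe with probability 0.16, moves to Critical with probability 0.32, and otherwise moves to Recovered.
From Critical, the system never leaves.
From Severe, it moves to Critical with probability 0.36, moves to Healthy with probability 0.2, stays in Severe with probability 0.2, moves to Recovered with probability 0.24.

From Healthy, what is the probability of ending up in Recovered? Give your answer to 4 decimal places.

0.4556

Let h(s) be the probability of absorption at Recovered starting from transient state s. Then h(Recovered) = 1 and h(Critical) = 0. By first-step analysis:
h(Healthy) = 0.28·1 + 0.24·h(Healthy) + 0.32·0 + 0.16·h(Severe)
h(Severe) = 0.24·1 + 0.2·h(Healthy) + 0.36·0 + 0.2·h(Severe)
Solving: h(Healthy) = 0.4556, h(Severe) = 0.4139.
Starting from Healthy, the probability is 0.4556.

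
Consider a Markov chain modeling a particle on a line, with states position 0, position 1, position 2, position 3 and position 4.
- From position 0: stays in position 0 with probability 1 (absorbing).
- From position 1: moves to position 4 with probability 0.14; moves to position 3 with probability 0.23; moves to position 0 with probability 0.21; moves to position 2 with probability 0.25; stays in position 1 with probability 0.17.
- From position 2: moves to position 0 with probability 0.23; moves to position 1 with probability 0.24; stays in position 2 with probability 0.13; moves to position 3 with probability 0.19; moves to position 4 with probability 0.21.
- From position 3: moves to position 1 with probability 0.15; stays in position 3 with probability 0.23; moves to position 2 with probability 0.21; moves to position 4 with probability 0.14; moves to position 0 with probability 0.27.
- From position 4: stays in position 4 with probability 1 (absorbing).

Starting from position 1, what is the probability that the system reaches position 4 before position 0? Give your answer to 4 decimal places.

0.4052

Let h(s) be the probability of absorption at position 4 starting from transient state s. Then h(position 4) = 1 and h(position 0) = 0. By first-step analysis:
h(position 1) = 0.21·0 + 0.17·h(position 1) + 0.25·h(position 2) + 0.23·h(position 3) + 0.14·1
h(position 2) = 0.23·0 + 0.24·h(position 1) + 0.13·h(position 2) + 0.19·h(position 3) + 0.21·1
h(position 3) = 0.27·0 + 0.15·h(position 1) + 0.21·h(position 2) + 0.23·h(position 3) + 0.14·1
Solving: h(position 1) = 0.4052, h(position 2) = 0.4361, h(position 3) = 0.3797.
Starting from position 1, the probability is 0.4052.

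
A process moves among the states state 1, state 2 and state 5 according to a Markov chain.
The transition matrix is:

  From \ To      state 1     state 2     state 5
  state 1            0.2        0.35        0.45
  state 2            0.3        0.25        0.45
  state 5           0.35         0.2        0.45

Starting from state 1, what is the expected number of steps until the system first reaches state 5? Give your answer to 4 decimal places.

Let t(s) be the expected number of steps to first reach state 5 from state s, with t(state 5) = 0. Conditioning on the first step:
t(state 1) = 1 + 0.2·t(state 1) + 0.35·t(state 2)
t(state 2) = 1 + 0.3·t(state 1) + 0.25·t(state 2)
Solving: t(state 1) = 2.2222, t(state 2) = 2.2222.
Expected steps from state 1 to state 5: 2.2222.

2.2222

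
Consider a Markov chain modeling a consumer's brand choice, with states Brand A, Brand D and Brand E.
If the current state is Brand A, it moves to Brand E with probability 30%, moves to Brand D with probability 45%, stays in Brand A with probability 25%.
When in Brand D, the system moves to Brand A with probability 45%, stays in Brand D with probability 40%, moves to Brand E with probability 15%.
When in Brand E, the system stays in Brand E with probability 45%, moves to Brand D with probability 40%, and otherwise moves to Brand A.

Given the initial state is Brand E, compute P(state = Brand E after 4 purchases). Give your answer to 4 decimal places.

0.2806

Propagate the distribution vector 4 purchases from Brand E.
After 0 purchases: (0.0000, 0.0000, 1.0000)
After 1 purchase: (0.1500, 0.4000, 0.4500)
After 2 purchases: (0.2850, 0.4075, 0.3075)
After 3 purchases: (0.3008, 0.4143, 0.2850)
After 4 purchases: (0.3044, 0.4150, 0.2806)
P(in Brand E after 4 purchases) = 0.2806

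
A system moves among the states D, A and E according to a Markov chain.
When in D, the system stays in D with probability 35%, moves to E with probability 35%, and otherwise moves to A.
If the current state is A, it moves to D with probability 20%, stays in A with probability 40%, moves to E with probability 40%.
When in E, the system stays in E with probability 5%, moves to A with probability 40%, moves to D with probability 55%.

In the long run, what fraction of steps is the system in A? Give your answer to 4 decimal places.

0.3648

Let the stationary distribution be π with π = πP and π_1 + π_2 + π_3 = 1.
π_1 = 0.35·π_1 + 0.2·π_2 + 0.55·π_3
π_2 = 0.3·π_1 + 0.4·π_2 + 0.4·π_3
Solving with the normalization constraint gives π = (0.3519, 0.3648, 0.2833).
So the stationary probability of A is 0.3648.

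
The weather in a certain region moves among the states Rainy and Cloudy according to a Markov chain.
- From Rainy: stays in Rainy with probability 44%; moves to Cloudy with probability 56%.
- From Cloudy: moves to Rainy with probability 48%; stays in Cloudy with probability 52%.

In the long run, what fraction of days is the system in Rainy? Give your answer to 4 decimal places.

0.4615

Let the stationary distribution be π with π = πP and π_1 + π_2 = 1.
π_1 = 0.44·π_1 + 0.48·π_2
Solving with the normalization constraint gives π = (0.4615, 0.5385).
So the stationary probability of Rainy is 0.4615.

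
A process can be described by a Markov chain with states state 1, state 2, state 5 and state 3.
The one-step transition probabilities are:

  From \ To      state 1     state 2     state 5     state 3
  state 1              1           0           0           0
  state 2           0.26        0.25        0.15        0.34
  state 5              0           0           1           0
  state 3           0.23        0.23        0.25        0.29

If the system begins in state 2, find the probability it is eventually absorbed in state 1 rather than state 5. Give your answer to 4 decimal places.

Let h(s) be the probability of absorption at state 1 starting from transient state s. Then h(state 1) = 1 and h(state 5) = 0. By first-step analysis:
h(state 2) = 0.26·1 + 0.25·h(state 2) + 0.15·0 + 0.34·h(state 3)
h(state 3) = 0.23·1 + 0.23·h(state 2) + 0.25·0 + 0.29·h(state 3)
Solving: h(state 2) = 0.5785, h(state 3) = 0.5113.
Starting from state 2, the probability is 0.5785.

0.5785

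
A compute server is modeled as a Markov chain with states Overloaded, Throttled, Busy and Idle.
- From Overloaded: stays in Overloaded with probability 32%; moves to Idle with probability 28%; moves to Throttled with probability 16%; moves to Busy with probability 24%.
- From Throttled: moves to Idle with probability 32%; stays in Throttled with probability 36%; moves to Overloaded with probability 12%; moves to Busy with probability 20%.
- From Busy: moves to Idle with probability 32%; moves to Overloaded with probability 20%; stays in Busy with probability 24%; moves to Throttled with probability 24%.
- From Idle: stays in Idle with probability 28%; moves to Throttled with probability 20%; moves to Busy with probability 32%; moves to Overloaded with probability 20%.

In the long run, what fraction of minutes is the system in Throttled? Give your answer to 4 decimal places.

0.2404

Let the stationary distribution be π with π = πP and π_1 + π_2 + π_3 + π_4 = 1.
π_1 = 0.32·π_1 + 0.12·π_2 + 0.2·π_3 + 0.2·π_4
π_2 = 0.16·π_1 + 0.36·π_2 + 0.24·π_3 + 0.2·π_4
π_3 = 0.24·π_1 + 0.2·π_2 + 0.24·π_3 + 0.32·π_4
Solving with the normalization constraint gives π = (0.2054, 0.2404, 0.2544, 0.2998).
So the stationary probability of Throttled is 0.2404.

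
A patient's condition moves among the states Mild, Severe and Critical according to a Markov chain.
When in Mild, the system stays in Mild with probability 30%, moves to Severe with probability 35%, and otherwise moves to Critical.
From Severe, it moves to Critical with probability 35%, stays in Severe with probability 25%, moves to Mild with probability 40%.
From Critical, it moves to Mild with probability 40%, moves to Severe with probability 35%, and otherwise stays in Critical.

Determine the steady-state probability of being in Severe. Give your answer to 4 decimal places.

0.3182

Let the stationary distribution be π with π = πP and π_1 + π_2 + π_3 = 1.
π_1 = 0.3·π_1 + 0.4·π_2 + 0.4·π_3
π_2 = 0.35·π_1 + 0.25·π_2 + 0.35·π_3
Solving with the normalization constraint gives π = (0.3636, 0.3182, 0.3182).
So the stationary probability of Severe is 0.3182.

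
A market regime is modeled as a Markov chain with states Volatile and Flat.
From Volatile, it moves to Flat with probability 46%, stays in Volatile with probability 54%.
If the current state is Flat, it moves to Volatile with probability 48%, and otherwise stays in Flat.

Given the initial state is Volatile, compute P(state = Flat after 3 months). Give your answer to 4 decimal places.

Propagate the distribution vector 3 months from Volatile.
After 0 months: (1.0000, 0.0000)
After 1 month: (0.5400, 0.4600)
After 2 months: (0.5124, 0.4876)
After 3 months: (0.5107, 0.4893)
P(in Flat after 3 months) = 0.4893

0.4893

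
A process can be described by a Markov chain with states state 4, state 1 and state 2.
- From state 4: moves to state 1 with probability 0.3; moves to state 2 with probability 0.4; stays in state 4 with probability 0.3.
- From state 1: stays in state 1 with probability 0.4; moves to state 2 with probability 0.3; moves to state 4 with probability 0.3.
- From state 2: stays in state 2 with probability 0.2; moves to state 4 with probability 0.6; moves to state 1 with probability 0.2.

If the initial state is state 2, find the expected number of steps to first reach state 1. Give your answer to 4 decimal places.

Let t(s) be the expected number of steps to first reach state 1 from state s, with t(state 1) = 0. Conditioning on the first step:
t(state 4) = 1 + 0.3·t(state 4) + 0.4·t(state 2)
t(state 2) = 1 + 0.6·t(state 4) + 0.2·t(state 2)
Solving: t(state 4) = 3.7500, t(state 2) = 4.0625.
Expected steps from state 2 to state 1: 4.0625.

4.0625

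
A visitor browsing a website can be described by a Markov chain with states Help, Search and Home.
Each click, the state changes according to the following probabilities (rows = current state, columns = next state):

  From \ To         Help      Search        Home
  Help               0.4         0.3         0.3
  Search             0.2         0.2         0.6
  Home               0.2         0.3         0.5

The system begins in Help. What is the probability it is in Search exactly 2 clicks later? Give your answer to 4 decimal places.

0.2700

Sum over the intermediate state after 1 click:
P = P(Help→Help)·P(Help→Search) + P(Help→Search)·P(Search→Search) + P(Help→Home)·P(Home→Search)
  = 0.4×0.3 + 0.3×0.2 + 0.3×0.3
  = 0.1200 + 0.0600 + 0.0900 = 0.2700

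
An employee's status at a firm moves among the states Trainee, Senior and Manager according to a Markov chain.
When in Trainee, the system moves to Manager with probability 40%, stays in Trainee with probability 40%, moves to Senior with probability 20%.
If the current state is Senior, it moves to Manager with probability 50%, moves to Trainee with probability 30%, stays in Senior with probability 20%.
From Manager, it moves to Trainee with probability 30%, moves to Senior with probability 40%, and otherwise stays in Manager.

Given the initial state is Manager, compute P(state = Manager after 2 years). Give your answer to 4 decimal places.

Sum over the intermediate state after 1 year:
P = P(Manager→Trainee)·P(Trainee→Manager) + P(Manager→Senior)·P(Senior→Manager) + P(Manager→Manager)·P(Manager→Manager)
  = 0.3×0.4 + 0.4×0.5 + 0.3×0.3
  = 0.1200 + 0.2000 + 0.0900 = 0.4100

0.4100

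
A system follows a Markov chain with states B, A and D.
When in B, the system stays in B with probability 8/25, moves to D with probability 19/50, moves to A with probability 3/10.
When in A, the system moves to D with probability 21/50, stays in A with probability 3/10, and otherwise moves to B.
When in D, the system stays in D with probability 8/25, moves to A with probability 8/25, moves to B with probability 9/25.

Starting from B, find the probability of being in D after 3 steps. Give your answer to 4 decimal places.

0.3702

Propagate the distribution vector 3 steps from B.
After 0 steps: (1.0000, 0.0000, 0.0000)
After 1 step: (0.3200, 0.3000, 0.3800)
After 2 steps: (0.3232, 0.3076, 0.3692)
After 3 steps: (0.3225, 0.3074, 0.3702)
P(in D after 3 steps) = 0.3702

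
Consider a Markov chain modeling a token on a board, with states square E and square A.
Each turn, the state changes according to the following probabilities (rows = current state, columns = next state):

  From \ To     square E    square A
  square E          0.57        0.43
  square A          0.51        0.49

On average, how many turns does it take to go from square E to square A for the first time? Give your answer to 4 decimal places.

2.3256

Let t(s) be the expected number of turns to first reach square A from state s, with t(square A) = 0. Conditioning on the first turn:
t(square E) = 1 + 0.57·t(square E)
Solving: t(square E) = 2.3256.
Expected turns from square E to square A: 2.3256.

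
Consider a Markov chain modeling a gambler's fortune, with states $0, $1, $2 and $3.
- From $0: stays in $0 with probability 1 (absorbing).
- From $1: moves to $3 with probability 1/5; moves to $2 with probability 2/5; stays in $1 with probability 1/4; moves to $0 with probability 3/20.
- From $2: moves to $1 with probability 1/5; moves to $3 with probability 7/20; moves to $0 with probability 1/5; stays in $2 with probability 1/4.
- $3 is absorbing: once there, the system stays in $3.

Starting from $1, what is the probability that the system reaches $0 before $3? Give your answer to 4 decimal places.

Let h(s) be the probability of absorption at $0 starting from transient state s. Then h($0) = 1 and h($3) = 0. By first-step analysis:
h($1) = 0.15·1 + 0.25·h($1) + 0.4·h($2) + 0.2·0
h($2) = 0.2·1 + 0.2·h($1) + 0.25·h($2) + 0.35·0
Solving: h($1) = 0.3990, h($2) = 0.3731.
Starting from $1, the probability is 0.3990.

0.3990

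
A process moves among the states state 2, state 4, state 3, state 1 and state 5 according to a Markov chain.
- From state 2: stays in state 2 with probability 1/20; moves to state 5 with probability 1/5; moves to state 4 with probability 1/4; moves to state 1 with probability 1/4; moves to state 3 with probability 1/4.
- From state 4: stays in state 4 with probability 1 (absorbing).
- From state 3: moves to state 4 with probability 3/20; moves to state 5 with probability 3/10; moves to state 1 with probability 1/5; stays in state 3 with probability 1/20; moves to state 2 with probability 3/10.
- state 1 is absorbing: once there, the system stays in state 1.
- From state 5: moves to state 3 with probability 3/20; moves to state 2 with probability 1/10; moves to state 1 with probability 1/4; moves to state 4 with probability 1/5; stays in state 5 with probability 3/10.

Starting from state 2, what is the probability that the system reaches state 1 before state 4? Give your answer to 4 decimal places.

0.5235

Let h(s) be the probability of absorption at state 1 starting from transient state s. Then h(state 1) = 1 and h(state 4) = 0. By first-step analysis:
h(state 2) = 0.05·h(state 2) + 0.25·0 + 0.25·h(state 3) + 0.25·1 + 0.2·h(state 5)
h(state 3) = 0.3·h(state 2) + 0.15·0 + 0.05·h(state 3) + 0.2·1 + 0.3·h(state 5)
h(state 5) = 0.1·h(state 2) + 0.2·0 + 0.15·h(state 3) + 0.25·1 + 0.3·h(state 5)
Solving: h(state 2) = 0.5235, h(state 3) = 0.5494, h(state 5) = 0.5497.
Starting from state 2, the probability is 0.5235.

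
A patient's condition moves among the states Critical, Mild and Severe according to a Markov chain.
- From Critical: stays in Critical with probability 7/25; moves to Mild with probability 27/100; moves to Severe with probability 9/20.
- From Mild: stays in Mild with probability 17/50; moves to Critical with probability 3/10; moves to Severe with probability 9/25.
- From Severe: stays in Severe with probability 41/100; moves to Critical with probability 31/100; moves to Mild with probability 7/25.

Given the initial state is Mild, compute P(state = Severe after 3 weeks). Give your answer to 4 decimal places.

0.4070

Propagate the distribution vector 3 weeks from Mild.
After 0 weeks: (0.0000, 1.0000, 0.0000)
After 1 week: (0.3000, 0.3400, 0.3600)
After 2 weeks: (0.2976, 0.2974, 0.4050)
After 3 weeks: (0.2981, 0.2949, 0.4070)
P(in Severe after 3 weeks) = 0.4070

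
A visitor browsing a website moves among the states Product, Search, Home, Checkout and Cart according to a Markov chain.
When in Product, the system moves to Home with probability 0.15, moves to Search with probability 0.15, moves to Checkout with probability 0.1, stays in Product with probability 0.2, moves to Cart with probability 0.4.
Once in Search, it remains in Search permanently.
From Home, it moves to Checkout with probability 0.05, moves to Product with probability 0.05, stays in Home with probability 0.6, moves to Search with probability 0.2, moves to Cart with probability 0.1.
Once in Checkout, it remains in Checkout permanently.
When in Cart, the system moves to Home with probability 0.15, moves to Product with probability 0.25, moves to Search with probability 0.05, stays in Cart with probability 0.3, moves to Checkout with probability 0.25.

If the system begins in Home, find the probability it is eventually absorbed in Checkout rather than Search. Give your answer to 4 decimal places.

0.3375

Let h(s) be the probability of absorption at Checkout starting from transient state s. Then h(Checkout) = 1 and h(Search) = 0. By first-step analysis:
h(Product) = 0.2·h(Product) + 0.15·0 + 0.15·h(Home) + 0.1·1 + 0.4·h(Cart)
h(Home) = 0.05·h(Product) + 0.2·0 + 0.6·h(Home) + 0.05·1 + 0.1·h(Cart)
h(Cart) = 0.25·h(Product) + 0.05·0 + 0.15·h(Home) + 0.25·1 + 0.3·h(Cart)
Solving: h(Product) = 0.4906, h(Home) = 0.3375, h(Cart) = 0.6047.
Starting from Home, the probability is 0.3375.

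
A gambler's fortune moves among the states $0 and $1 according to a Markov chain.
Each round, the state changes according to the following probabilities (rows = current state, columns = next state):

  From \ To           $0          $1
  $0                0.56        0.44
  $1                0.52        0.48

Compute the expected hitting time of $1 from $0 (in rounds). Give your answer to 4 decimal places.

2.2727

Let t(s) be the expected number of rounds to first reach $1 from state s, with t($1) = 0. Conditioning on the first round:
t($0) = 1 + 0.56·t($0)
Solving: t($0) = 2.2727.
Expected rounds from $0 to $1: 2.2727.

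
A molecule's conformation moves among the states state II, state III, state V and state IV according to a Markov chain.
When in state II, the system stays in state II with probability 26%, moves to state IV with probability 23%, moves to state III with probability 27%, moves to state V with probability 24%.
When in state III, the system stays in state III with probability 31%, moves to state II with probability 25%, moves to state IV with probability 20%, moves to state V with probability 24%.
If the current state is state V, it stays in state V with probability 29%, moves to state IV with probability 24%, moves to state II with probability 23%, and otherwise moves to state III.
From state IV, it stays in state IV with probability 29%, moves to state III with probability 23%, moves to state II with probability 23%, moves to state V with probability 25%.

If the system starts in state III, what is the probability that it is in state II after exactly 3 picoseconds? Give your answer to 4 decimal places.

Propagate the distribution vector 3 picoseconds from state III.
After 0 picoseconds: (0.0000, 1.0000, 0.0000, 0.0000)
After 1 picosecond: (0.2500, 0.3100, 0.2400, 0.2000)
After 2 picoseconds: (0.2437, 0.2672, 0.2540, 0.2351)
After 3 picoseconds: (0.2427, 0.2637, 0.2551, 0.2386)
P(in state II after 3 picoseconds) = 0.2427

0.2427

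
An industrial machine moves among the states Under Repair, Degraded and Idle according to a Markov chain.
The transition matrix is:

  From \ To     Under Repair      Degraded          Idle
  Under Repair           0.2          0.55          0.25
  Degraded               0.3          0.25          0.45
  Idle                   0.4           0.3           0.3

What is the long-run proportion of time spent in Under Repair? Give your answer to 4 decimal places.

Let the stationary distribution be π with π = πP and π_1 + π_2 + π_3 = 1.
π_1 = 0.2·π_1 + 0.3·π_2 + 0.4·π_3
π_2 = 0.55·π_1 + 0.25·π_2 + 0.3·π_3
Solving with the normalization constraint gives π = (0.3035, 0.3580, 0.3385).
So the stationary probability of Under Repair is 0.3035.

0.3035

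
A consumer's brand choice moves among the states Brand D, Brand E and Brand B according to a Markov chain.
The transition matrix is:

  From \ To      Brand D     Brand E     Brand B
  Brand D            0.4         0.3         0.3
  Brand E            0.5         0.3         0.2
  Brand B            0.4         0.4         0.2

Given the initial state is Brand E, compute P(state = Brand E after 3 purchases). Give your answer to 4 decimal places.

0.3250

Propagate the distribution vector 3 purchases from Brand E.
After 0 purchases: (0.0000, 1.0000, 0.0000)
After 1 purchase: (0.5000, 0.3000, 0.2000)
After 2 purchases: (0.4300, 0.3200, 0.2500)
After 3 purchases: (0.4320, 0.3250, 0.2430)
P(in Brand E after 3 purchases) = 0.3250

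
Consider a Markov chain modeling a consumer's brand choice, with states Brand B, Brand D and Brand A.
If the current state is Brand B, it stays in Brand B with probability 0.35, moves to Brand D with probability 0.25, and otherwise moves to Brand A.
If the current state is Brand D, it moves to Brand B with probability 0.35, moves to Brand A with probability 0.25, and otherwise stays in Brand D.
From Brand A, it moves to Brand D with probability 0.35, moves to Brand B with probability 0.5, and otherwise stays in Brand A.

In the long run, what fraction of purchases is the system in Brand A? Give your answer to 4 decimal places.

Let the stationary distribution be π with π = πP and π_1 + π_2 + π_3 = 1.
π_1 = 0.35·π_1 + 0.35·π_2 + 0.5·π_3
π_2 = 0.25·π_1 + 0.4·π_2 + 0.35·π_3
Solving with the normalization constraint gives π = (0.3921, 0.3271, 0.2807).
So the stationary probability of Brand A is 0.2807.

0.2807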